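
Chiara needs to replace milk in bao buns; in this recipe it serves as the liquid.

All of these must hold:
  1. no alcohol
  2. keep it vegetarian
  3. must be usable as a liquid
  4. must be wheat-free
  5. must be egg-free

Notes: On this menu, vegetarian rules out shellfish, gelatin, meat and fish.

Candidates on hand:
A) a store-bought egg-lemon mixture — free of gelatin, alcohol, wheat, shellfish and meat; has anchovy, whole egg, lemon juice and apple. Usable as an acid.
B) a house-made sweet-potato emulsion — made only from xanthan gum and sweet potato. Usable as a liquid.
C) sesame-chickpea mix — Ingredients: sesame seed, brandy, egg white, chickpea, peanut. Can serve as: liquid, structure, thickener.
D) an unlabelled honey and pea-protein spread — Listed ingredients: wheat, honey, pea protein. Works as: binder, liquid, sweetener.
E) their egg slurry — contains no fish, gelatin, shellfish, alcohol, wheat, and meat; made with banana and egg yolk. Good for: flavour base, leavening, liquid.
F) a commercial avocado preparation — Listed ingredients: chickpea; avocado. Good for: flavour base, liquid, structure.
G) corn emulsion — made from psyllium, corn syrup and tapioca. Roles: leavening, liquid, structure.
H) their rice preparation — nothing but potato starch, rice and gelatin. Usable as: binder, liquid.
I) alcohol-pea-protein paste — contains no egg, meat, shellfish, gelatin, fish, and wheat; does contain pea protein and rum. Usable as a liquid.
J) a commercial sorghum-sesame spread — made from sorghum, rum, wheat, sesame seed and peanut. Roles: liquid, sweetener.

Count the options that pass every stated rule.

A: not usable as a liquid; has anchovy, so not vegetarian (and 1 more) — reject
B: works as a liquid, no wheat, no alcohol — OK
C: has brandy, so not alcohol-free; has egg white, so not egg-free — reject
D: has wheat, so not wheat-free — no
E: has egg yolk, so not egg-free — out
F: every rule checks out — keep
G: only corn syrup, tapioca and psyllium; none excluded — valid
H: has gelatin, so not vegetarian — out
I: has rum, so not alcohol-free — no
J: has rum, so not alcohol-free; has wheat, so not wheat-free — out

3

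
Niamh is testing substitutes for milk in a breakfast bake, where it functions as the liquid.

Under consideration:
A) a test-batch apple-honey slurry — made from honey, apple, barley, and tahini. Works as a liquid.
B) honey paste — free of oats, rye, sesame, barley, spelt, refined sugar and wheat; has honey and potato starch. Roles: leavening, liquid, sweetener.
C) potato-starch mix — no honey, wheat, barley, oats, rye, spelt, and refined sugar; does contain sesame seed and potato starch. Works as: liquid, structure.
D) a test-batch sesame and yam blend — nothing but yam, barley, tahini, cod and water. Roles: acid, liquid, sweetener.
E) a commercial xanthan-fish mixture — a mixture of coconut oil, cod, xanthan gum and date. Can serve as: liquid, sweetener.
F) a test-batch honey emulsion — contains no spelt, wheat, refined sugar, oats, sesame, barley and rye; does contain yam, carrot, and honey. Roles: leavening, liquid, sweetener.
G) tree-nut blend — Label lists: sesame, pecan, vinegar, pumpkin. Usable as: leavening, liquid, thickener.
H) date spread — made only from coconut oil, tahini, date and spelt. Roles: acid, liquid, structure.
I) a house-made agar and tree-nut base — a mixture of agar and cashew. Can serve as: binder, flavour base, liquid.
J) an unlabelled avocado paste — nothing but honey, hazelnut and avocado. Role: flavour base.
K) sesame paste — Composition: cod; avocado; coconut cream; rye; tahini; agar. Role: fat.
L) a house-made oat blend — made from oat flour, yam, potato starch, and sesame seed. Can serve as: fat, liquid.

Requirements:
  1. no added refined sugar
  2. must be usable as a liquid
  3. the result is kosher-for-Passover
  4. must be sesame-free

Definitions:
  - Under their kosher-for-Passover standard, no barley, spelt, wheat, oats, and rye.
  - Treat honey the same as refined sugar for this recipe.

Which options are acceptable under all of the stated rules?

A: has barley, so not kosher-for-Passover; has honey, so not no-added-sugar (and 1 more) — out
B: has honey, so not no-added-sugar — reject
C: has sesame seed, so not sesame-free — no
D: has barley, so not kosher-for-Passover; has tahini, so not sesame-free — out
E: nothing on the exclusion list — OK
F: has honey, so not no-added-sugar — no
G: has sesame, so not sesame-free — reject
H: has spelt, so not kosher-for-Passover; has tahini, so not sesame-free — out
I: every rule checks out — keep
J: not usable as a liquid; has honey, so not no-added-sugar — reject
K: not usable as a liquid; has rye, so not kosher-for-Passover (and 1 more) — reject
L: has oat flour, so not kosher-for-Passover; has sesame seed, so not sesame-free — reject

E, I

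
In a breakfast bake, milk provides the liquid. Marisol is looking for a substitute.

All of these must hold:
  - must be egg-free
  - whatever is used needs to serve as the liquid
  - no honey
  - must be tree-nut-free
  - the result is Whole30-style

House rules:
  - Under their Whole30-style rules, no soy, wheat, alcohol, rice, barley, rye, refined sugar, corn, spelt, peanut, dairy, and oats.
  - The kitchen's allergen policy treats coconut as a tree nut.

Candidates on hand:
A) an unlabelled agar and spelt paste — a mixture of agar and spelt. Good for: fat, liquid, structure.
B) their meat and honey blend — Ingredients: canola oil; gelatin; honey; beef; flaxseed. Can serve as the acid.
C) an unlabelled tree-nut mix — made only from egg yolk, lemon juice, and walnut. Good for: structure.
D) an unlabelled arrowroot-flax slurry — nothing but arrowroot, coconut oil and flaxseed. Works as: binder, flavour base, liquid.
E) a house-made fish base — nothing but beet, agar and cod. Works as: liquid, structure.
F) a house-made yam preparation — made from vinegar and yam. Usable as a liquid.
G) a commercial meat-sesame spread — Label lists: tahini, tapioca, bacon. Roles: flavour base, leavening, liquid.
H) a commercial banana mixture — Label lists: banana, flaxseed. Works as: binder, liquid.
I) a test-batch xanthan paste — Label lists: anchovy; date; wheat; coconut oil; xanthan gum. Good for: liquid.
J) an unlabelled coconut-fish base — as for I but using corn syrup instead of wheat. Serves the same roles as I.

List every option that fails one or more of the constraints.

A, B, C, D, I, J

A: has spelt, so not Whole30-style — no
B: not usable as a liquid; has honey, so not honey-free — out
C: not usable as a liquid; has egg yolk, so not egg-free (and 1 more) — no
D: has coconut oil, so not tree-nut-free — out
E: Whole30-style, no honey — valid
F: only yam and vinegar; none excluded — OK
G: only bacon, tahini, and tapioca; none excluded — valid
H: only banana and flaxseed; none excluded — valid
I: has wheat, so not Whole30-style; has coconut oil, so not tree-nut-free — reject
J: has corn syrup, so not Whole30-style; has coconut oil, so not tree-nut-free — out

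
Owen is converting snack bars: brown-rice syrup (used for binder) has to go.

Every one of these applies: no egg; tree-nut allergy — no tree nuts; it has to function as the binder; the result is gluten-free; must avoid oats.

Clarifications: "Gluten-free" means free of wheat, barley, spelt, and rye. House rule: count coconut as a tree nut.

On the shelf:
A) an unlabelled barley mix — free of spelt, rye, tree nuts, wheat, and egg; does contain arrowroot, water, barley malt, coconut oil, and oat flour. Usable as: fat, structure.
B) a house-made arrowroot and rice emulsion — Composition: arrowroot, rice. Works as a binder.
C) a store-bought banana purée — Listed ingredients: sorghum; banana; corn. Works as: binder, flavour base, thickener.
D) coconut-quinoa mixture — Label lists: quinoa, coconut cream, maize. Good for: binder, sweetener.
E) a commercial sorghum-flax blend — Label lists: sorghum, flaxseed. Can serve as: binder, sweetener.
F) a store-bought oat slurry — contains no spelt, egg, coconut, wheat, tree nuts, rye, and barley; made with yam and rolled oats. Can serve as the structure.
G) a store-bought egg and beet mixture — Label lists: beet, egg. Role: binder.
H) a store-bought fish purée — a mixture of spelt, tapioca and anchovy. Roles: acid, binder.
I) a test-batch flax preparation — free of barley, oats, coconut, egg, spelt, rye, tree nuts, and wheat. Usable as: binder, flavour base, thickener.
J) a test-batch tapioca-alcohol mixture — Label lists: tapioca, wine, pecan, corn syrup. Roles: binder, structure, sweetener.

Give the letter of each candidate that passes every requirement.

A: not usable as a binder; has barley malt, so not gluten-free (and 2 more) — no
B: nothing on the exclusion list — OK
C: works as a binder, no egg, gluten-free — OK
D: has coconut cream, so not tree-nut-free — no
E: only sorghum and flaxseed; none excluded — keep
F: not usable as a binder; has rolled oats, so not oat-free — reject
G: has egg, so not egg-free — reject
H: has spelt, so not gluten-free — reject
I: every rule checks out — keep
J: has pecan, so not tree-nut-free — no

B, C, E, I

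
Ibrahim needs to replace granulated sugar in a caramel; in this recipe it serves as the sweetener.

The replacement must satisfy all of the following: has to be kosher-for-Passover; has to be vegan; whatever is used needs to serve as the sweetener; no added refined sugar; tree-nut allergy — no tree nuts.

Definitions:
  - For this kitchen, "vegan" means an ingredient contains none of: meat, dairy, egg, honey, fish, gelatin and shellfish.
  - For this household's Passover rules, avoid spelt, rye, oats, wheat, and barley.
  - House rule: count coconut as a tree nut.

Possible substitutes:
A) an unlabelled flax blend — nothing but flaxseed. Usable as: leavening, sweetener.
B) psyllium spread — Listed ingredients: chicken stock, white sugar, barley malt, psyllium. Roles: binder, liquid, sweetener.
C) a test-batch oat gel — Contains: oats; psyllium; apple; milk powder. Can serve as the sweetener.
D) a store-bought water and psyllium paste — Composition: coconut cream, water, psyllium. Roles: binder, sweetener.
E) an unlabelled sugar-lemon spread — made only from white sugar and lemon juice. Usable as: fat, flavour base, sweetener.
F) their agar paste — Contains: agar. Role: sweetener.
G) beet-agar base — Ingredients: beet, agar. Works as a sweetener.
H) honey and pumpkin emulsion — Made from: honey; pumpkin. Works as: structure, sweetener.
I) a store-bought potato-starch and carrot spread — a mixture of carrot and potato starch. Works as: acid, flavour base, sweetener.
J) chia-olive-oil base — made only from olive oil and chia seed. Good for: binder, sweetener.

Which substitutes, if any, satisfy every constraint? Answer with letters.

A, F, G, I, J

A: only flaxseed; none excluded — valid
B: has chicken stock, so not vegan; has barley malt, so not kosher-for-Passover (and 1 more) — out
C: has milk powder, so not vegan; has oats, so not kosher-for-Passover — no
D: has coconut cream, so not tree-nut-free — no
E: has white sugar, so not no-added-sugar — reject
F: only agar; none excluded — valid
G: only agar and beet; none excluded — valid
H: has honey, so not vegan — out
I: all constraints satisfied — valid
J: nothing on the exclusion list — OK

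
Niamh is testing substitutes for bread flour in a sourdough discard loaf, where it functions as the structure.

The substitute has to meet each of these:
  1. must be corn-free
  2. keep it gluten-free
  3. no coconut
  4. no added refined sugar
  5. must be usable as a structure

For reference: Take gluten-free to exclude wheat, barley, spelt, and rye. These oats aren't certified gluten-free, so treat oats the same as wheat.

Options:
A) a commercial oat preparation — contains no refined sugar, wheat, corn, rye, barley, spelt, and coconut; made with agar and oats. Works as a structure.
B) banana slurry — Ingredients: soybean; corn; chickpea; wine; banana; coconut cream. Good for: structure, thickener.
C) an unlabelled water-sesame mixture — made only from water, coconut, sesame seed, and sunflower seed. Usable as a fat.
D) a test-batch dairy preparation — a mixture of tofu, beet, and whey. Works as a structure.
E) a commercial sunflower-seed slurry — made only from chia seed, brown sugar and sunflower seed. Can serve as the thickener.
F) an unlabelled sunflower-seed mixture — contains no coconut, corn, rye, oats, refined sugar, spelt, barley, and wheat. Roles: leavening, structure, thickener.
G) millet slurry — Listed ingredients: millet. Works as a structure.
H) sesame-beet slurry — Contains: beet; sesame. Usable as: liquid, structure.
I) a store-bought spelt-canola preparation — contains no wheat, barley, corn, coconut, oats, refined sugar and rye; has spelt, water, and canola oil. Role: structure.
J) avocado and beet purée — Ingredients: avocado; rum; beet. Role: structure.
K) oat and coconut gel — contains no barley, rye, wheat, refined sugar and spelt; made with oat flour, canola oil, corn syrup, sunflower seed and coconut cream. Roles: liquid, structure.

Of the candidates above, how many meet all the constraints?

5

A: has oats, so not gluten-free — no
B: has corn, so not corn-free; has coconut cream, so not coconut-free — reject
C: not usable as a structure; has coconut, so not coconut-free — no
D: works as a structure, no refined sugar, no coconut — OK
E: not usable as a structure; has brown sugar, so not no-added-sugar — no
F: every rule checks out — valid
G: no refined sugar, gluten-free — OK
H: all constraints satisfied — keep
I: has spelt, so not gluten-free — out
J: all constraints satisfied — OK
K: has oat flour, so not gluten-free; has corn syrup, so not corn-free (and 1 more) — reject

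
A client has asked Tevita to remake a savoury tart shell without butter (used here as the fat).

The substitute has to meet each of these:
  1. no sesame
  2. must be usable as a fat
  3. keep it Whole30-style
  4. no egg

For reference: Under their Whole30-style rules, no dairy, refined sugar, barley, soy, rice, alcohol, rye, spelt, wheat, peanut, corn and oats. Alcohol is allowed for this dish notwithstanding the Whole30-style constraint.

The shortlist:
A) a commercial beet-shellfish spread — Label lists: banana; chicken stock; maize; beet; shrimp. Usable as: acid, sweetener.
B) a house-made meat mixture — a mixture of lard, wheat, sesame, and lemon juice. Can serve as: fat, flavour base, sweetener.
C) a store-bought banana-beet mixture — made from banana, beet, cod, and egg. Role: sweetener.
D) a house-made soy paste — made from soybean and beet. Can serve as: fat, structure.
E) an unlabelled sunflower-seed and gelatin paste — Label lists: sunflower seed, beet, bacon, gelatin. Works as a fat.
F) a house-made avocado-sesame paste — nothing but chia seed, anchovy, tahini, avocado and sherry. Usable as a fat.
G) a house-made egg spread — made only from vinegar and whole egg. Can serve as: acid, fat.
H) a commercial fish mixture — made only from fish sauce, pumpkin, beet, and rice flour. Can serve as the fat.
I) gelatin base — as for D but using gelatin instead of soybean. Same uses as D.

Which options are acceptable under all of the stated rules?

A: not usable as a fat; has maize, so not Whole30-style — no
B: has wheat, so not Whole30-style; has sesame, so not sesame-free — reject
C: not usable as a fat; has egg, so not egg-free — reject
D: has soybean, so not Whole30-style — out
E: nothing on the exclusion list — OK
F: has tahini, so not sesame-free — out
G: has whole egg, so not egg-free — out
H: has rice flour, so not Whole30-style — no
I: all constraints satisfied — keep

E, I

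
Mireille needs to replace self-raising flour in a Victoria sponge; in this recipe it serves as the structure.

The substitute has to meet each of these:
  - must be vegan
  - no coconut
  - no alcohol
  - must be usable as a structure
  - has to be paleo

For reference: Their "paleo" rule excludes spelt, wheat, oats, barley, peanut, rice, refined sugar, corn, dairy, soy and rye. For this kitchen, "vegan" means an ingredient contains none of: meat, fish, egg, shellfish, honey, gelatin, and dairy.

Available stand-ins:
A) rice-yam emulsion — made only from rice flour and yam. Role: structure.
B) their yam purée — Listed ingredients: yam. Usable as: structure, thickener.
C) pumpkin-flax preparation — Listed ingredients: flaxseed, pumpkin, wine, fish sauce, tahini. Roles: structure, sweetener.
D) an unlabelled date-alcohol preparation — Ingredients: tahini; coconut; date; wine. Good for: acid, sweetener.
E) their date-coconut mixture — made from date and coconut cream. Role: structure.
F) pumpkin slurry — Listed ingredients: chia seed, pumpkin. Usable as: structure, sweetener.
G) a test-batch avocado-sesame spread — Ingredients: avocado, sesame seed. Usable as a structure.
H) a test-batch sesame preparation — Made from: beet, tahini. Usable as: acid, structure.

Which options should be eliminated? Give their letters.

A: has rice flour, so not paleo — reject
B: all constraints satisfied — keep
C: has fish sauce, so not vegan; has wine, so not alcohol-free — no
D: not usable as a structure; has wine, so not alcohol-free (and 1 more) — out
E: has coconut cream, so not coconut-free — reject
F: vegan, paleo — keep
G: only sesame seed and avocado; none excluded — valid
H: only tahini and beet; none excluded — valid

A, C, D, E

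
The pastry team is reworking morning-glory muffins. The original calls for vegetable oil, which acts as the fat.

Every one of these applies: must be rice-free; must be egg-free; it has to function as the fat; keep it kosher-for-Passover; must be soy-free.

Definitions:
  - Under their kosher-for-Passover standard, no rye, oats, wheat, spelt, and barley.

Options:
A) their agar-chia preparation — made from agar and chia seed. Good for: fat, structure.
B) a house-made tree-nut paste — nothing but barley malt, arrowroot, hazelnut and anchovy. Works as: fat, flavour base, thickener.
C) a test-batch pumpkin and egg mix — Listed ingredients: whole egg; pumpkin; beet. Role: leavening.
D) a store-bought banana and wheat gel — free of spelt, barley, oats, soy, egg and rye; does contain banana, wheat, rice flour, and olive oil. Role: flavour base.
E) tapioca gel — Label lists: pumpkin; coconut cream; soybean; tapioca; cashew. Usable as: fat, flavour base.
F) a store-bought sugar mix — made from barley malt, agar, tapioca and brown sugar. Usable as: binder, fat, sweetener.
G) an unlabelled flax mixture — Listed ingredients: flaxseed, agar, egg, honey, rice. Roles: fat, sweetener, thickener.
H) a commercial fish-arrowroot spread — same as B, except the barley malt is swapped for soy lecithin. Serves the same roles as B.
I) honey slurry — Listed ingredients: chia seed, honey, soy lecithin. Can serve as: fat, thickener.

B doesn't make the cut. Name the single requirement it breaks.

kosher-for-Passover

usable as a fat: satisfied
kosher-for-Passover: has barley malt — fails
egg-free: satisfied
rice-free: satisfied
soy-free: satisfied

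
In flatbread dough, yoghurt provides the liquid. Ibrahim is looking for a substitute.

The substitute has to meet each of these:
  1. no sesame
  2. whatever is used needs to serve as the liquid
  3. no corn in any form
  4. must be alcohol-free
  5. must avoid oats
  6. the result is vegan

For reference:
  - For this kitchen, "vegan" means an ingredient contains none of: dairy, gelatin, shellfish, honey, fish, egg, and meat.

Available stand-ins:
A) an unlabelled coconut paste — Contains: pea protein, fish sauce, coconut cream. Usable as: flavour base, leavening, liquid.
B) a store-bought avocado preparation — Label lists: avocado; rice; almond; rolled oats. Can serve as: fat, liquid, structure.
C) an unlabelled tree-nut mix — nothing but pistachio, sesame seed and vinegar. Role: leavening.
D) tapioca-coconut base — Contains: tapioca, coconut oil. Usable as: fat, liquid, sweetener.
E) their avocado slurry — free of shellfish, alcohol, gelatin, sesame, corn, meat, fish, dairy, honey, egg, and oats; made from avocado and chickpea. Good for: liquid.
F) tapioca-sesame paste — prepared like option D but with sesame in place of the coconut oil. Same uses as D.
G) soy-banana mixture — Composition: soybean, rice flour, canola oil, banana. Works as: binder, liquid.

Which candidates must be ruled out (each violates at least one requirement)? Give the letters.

A, B, C, F

A: has fish sauce, so not vegan — no
B: has rolled oats, so not oat-free — out
C: not usable as a liquid; has sesame seed, so not sesame-free — no
D: no sesame, no corn — keep
E: vegan, no sesame — keep
F: has sesame, so not sesame-free — out
G: nothing on the exclusion list — valid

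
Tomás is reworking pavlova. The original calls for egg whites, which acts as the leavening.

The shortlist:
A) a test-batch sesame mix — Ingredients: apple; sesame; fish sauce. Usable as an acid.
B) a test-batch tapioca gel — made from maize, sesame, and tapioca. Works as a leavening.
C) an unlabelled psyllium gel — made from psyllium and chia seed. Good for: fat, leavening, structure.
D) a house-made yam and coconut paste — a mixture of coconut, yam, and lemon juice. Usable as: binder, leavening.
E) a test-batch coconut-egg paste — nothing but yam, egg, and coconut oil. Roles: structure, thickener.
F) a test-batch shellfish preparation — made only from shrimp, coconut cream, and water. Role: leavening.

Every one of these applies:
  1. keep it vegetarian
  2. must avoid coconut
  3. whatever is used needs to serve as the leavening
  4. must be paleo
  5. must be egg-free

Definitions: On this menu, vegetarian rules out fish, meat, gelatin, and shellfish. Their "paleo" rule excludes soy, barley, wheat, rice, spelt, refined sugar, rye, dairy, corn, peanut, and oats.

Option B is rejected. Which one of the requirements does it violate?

paleo

usable as a leavening: satisfied
vegetarian: satisfied
paleo: has maize — fails
coconut-free: satisfied
egg-free: satisfied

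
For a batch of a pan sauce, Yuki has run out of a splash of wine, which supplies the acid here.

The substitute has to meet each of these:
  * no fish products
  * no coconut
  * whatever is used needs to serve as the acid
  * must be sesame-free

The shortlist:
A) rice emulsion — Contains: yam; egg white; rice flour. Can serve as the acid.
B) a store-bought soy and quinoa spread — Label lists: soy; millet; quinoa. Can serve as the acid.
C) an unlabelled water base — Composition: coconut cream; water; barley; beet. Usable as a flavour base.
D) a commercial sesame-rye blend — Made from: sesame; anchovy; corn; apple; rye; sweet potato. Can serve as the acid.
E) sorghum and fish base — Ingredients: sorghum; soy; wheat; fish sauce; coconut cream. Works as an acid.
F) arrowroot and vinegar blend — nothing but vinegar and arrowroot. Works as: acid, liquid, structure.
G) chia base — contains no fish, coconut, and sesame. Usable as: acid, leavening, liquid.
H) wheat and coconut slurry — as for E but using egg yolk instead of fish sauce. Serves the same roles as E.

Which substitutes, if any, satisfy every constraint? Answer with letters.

A: works as an acid, no fish, no sesame — valid
B: works as an acid, no sesame, no fish — valid
C: not usable as an acid; has coconut cream, so not coconut-free — out
D: has sesame, so not sesame-free; has anchovy, so not fish-free — no
E: has coconut cream, so not coconut-free; has fish sauce, so not fish-free — out
F: only arrowroot and vinegar; none excluded — OK
G: every rule checks out — OK
H: has coconut cream, so not coconut-free — no

A, B, F, G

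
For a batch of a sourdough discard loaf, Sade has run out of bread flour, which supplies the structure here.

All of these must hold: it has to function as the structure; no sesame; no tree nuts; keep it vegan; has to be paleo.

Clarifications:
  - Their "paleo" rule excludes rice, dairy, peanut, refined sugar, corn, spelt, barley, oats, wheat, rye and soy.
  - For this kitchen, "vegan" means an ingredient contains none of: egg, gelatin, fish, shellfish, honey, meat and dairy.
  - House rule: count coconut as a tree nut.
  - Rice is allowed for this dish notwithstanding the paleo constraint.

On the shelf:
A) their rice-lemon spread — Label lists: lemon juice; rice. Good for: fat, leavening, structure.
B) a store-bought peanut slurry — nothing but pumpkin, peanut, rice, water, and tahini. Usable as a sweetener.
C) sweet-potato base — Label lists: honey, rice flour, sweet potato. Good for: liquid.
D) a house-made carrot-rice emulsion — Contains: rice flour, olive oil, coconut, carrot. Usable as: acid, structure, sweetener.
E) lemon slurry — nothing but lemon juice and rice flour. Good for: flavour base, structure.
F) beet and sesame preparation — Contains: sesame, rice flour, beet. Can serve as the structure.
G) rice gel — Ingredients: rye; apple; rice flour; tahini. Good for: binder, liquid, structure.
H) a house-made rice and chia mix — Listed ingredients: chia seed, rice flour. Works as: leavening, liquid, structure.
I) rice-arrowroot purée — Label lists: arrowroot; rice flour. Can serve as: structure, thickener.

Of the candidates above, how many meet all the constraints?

A: rice is permitted under the paleo carve-out; nothing else excluded — OK
B: not usable as a structure; has peanut, so not paleo (and 1 more) — reject
C: not usable as a structure; has honey, so not vegan — out
D: has coconut, so not tree-nut-free — reject
E: rice is permitted under the paleo carve-out; nothing else excluded — OK
F: has sesame, so not sesame-free — no
G: has rye, so not paleo; has tahini, so not sesame-free — out
H: rice is permitted under the paleo carve-out; nothing else excluded — valid
I: rice is permitted under the paleo carve-out; nothing else excluded — OK

4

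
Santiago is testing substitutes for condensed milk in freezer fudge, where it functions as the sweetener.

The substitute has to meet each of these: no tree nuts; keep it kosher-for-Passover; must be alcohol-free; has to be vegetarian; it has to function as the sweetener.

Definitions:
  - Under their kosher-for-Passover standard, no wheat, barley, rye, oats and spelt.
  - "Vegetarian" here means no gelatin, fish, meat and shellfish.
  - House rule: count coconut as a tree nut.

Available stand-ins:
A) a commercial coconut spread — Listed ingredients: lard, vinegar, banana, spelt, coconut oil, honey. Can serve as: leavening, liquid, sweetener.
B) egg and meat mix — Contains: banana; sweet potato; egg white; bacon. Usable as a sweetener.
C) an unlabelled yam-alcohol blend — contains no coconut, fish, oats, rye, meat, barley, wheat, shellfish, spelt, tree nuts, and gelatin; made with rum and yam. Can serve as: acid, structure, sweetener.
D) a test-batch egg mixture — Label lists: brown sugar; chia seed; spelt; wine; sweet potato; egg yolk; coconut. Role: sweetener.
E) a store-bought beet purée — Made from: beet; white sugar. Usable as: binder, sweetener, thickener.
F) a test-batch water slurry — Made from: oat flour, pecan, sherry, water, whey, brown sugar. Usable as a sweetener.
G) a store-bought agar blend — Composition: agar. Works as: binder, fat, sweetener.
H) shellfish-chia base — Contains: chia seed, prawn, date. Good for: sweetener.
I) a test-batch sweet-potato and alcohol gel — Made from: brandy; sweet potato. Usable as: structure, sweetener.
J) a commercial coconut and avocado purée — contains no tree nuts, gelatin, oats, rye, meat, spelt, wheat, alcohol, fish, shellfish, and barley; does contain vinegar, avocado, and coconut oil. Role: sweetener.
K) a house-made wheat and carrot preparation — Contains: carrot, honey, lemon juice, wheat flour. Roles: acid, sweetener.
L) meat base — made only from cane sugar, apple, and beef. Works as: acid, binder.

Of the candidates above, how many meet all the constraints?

A: has spelt, so not kosher-for-Passover; has lard, so not vegetarian (and 1 more) — reject
B: has bacon, so not vegetarian — no
C: has rum, so not alcohol-free — reject
D: has spelt, so not kosher-for-Passover; has wine, so not alcohol-free (and 1 more) — no
E: tree-nut-free, no alcohol — OK
F: has oat flour, so not kosher-for-Passover; has sherry, so not alcohol-free (and 1 more) — reject
G: every rule checks out — keep
H: has prawn, so not vegetarian — out
I: has brandy, so not alcohol-free — reject
J: has coconut oil, so not tree-nut-free — out
K: has wheat flour, so not kosher-for-Passover — no
L: not usable as a sweetener; has beef, so not vegetarian — out

2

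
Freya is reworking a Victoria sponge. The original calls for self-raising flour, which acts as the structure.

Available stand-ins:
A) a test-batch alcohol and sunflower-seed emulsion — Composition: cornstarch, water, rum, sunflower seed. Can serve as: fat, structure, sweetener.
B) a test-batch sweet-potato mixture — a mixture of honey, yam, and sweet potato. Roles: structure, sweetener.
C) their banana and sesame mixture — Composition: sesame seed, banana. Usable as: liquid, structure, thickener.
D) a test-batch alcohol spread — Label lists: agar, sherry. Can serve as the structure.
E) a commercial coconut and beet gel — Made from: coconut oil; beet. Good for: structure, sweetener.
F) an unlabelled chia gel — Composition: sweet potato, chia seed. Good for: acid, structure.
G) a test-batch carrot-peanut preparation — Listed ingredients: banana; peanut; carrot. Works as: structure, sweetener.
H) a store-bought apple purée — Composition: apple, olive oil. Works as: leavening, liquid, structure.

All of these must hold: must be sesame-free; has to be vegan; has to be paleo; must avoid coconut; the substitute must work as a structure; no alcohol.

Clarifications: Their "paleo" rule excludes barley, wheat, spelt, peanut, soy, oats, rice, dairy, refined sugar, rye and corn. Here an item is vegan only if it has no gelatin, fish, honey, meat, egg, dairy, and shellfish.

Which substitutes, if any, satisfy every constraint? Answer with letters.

A: has cornstarch, so not paleo; has rum, so not alcohol-free — no
B: has honey, so not vegan — out
C: has sesame seed, so not sesame-free — reject
D: has sherry, so not alcohol-free — out
E: has coconut oil, so not coconut-free — no
F: nothing on the exclusion list — keep
G: has peanut, so not paleo — no
H: works as a structure, vegan, no alcohol — OK

F, H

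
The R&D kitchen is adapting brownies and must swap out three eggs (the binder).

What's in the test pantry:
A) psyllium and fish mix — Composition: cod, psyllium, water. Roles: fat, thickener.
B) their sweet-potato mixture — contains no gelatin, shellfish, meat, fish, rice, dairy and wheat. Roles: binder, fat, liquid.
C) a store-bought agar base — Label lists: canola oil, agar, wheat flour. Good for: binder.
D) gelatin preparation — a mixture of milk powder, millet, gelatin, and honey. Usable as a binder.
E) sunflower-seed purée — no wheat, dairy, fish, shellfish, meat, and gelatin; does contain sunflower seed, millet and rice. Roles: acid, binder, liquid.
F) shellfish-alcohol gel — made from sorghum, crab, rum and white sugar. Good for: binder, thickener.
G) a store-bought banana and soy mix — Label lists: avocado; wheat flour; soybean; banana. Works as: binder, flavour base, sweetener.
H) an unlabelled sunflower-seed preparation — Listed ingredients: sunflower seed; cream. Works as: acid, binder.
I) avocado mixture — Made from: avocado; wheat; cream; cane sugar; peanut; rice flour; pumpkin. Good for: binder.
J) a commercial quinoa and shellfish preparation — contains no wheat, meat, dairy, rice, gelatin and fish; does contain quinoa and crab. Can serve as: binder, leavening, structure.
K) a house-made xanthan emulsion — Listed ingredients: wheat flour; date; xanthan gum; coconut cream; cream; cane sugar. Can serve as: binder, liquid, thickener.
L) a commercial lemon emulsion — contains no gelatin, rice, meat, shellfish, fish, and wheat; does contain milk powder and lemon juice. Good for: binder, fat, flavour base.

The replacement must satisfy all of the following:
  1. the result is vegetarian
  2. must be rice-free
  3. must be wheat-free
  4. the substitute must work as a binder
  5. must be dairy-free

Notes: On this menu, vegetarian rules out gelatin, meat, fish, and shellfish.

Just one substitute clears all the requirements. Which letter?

B

A: not usable as a binder; has cod, so not vegetarian — out
B: works as a binder, no rice, no dairy — OK
C: has wheat flour, so not wheat-free — reject
D: has gelatin, so not vegetarian; has milk powder, so not dairy-free — no
E: has rice, so not rice-free — out
F: has crab, so not vegetarian — reject
G: has wheat flour, so not wheat-free — reject
H: has cream, so not dairy-free — no
I: has wheat, so not wheat-free; has cream, so not dairy-free (and 1 more) — reject
J: has crab, so not vegetarian — reject
K: has wheat flour, so not wheat-free; has cream, so not dairy-free — reject
L: has milk powder, so not dairy-free — no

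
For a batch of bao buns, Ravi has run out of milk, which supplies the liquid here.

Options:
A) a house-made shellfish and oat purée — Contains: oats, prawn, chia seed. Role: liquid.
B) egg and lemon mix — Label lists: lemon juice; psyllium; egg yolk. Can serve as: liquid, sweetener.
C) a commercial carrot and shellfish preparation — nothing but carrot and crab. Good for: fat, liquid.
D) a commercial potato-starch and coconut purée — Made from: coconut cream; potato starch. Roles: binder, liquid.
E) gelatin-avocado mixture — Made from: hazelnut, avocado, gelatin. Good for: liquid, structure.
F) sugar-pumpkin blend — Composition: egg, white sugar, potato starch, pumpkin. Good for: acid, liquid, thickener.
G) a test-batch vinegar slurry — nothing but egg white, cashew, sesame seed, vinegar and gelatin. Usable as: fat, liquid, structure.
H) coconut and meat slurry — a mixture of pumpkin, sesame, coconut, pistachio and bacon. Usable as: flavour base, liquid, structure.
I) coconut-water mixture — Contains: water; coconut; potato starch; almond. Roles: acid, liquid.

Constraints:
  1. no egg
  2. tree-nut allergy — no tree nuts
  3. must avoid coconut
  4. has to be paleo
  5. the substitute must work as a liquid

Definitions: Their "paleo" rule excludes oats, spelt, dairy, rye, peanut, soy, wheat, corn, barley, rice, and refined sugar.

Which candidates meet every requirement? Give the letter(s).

C

A: has oats, so not paleo — out
B: has egg yolk, so not egg-free — reject
C: all constraints satisfied — keep
D: has coconut cream, so not coconut-free — no
E: has hazelnut, so not tree-nut-free — reject
F: has white sugar, so not paleo; has egg, so not egg-free — reject
G: has egg white, so not egg-free; has cashew, so not tree-nut-free — out
H: has coconut, so not coconut-free; has pistachio, so not tree-nut-free — reject
I: has coconut, so not coconut-free; has almond, so not tree-nut-free — out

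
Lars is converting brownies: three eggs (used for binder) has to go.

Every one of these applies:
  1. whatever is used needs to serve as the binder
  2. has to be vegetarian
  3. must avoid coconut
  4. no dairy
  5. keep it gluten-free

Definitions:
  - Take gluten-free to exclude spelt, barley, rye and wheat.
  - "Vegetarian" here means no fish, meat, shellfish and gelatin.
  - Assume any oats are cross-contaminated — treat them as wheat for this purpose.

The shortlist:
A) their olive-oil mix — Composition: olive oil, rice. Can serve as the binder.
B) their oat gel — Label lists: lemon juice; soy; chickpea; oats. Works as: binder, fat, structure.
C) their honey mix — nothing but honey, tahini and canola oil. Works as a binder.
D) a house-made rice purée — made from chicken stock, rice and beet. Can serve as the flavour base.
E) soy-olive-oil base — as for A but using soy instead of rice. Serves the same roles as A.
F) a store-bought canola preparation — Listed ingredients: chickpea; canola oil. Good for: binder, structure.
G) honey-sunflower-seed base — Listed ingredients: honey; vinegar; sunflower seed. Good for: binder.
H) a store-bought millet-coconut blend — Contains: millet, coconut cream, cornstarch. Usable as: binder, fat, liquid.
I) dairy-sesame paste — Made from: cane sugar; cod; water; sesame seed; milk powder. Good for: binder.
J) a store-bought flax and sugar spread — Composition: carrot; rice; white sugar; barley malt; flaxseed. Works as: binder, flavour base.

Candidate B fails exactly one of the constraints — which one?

usable as a binder: satisfied
gluten-free: has oats — fails
vegetarian: satisfied
coconut-free: satisfied
dairy-free: satisfied

gluten-free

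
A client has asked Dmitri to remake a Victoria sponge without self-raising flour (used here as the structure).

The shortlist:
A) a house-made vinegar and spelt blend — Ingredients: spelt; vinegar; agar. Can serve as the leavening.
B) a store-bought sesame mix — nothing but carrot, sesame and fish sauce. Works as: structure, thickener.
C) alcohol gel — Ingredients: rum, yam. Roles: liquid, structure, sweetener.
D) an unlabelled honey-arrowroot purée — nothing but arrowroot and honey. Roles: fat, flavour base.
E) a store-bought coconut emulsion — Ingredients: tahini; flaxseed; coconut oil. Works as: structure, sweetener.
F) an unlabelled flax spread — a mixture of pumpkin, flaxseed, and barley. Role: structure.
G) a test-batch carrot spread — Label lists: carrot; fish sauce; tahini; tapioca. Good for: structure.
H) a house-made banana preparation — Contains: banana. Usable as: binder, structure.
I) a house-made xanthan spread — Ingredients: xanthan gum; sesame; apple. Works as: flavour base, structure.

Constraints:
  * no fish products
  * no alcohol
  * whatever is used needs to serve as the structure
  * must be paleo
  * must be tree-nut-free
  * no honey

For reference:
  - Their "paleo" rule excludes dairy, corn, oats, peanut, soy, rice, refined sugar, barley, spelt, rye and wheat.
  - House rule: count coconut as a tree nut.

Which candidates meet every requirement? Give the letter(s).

H, I

A: not usable as a structure; has spelt, so not paleo — out
B: has fish sauce, so not fish-free — reject
C: has rum, so not alcohol-free — out
D: not usable as a structure; has honey, so not honey-free — reject
E: has coconut oil, so not tree-nut-free — no
F: has barley, so not paleo — out
G: has fish sauce, so not fish-free — out
H: works as a structure, no honey, no alcohol — valid
I: only sesame, xanthan gum, and apple; none excluded — valid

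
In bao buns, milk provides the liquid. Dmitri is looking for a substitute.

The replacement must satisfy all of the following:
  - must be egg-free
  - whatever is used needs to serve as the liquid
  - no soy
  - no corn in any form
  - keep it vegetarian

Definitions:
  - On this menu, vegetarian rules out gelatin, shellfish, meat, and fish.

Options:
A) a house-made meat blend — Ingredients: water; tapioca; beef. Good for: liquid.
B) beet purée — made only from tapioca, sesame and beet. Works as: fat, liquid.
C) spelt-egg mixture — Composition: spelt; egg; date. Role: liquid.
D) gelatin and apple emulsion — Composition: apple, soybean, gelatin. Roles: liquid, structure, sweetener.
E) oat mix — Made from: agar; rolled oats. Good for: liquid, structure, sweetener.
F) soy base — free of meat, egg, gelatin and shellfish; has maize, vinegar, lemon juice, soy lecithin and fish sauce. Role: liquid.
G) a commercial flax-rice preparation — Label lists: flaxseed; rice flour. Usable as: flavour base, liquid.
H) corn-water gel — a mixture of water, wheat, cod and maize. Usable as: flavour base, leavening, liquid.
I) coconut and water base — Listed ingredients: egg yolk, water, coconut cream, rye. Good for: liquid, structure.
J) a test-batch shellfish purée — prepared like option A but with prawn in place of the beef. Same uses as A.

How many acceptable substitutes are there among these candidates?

A: has beef, so not vegetarian — out
B: all constraints satisfied — valid
C: has egg, so not egg-free — no
D: has gelatin, so not vegetarian; has soybean, so not soy-free — reject
E: every rule checks out — OK
F: has fish sauce, so not vegetarian; has soy lecithin, so not soy-free (and 1 more) — out
G: nothing on the exclusion list — keep
H: has cod, so not vegetarian; has maize, so not corn-free — out
I: has egg yolk, so not egg-free — no
J: has prawn, so not vegetarian — reject

3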